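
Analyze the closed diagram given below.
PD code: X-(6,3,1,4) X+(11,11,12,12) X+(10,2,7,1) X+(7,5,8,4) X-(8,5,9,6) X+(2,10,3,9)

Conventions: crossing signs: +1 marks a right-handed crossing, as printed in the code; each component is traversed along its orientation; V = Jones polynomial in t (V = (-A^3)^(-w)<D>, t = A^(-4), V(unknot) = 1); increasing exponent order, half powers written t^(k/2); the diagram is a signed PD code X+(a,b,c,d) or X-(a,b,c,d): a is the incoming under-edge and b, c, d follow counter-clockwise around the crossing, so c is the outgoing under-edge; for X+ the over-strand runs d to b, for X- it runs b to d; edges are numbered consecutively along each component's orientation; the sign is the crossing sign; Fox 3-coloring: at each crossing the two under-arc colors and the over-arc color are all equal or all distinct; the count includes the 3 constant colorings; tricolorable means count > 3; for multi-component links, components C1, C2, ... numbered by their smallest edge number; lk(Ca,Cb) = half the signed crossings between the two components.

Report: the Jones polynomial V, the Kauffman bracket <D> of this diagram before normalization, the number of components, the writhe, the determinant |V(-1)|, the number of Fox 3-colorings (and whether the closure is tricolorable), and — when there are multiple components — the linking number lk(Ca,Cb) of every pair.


V(t) = 1 + t + t^2 + t^3
bracket: A^-6 + A^-2 + A^2 + A^6, w = +2
3 components, writhe +2, over 6 crossings
lk(C1,C2) = +1
linking number lk(C1,C3) = 0
lk(C2,C3): 0
det 0, colorings 9 of 3^6 — tricolorable
observation: |V(-1)| = 0: so tricolorable, since 3 divides 0


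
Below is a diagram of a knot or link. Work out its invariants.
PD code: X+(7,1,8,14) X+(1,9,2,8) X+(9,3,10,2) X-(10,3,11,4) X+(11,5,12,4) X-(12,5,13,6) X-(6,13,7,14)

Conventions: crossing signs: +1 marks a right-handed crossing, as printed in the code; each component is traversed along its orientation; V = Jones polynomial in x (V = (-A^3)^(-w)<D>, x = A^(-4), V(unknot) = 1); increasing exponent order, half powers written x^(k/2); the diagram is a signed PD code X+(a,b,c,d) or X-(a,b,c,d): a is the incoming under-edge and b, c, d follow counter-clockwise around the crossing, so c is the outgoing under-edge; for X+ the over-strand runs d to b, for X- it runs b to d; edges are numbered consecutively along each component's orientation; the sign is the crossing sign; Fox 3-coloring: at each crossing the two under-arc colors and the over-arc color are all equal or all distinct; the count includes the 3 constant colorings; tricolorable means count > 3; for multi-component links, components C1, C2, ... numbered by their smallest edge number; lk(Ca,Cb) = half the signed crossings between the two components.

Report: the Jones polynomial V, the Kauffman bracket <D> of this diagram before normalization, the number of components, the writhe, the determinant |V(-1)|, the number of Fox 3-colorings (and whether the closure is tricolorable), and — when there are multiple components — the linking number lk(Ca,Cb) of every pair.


V = 1
<D> = -A^3 (w = +1)
1 component over 7 crossings, w = +1
3 Fox colorings among 3^7, |V(-1)| = 1: not tricolorable
why: |V(-1)| = 1: so not tricolorable, since 3 does not divide 1


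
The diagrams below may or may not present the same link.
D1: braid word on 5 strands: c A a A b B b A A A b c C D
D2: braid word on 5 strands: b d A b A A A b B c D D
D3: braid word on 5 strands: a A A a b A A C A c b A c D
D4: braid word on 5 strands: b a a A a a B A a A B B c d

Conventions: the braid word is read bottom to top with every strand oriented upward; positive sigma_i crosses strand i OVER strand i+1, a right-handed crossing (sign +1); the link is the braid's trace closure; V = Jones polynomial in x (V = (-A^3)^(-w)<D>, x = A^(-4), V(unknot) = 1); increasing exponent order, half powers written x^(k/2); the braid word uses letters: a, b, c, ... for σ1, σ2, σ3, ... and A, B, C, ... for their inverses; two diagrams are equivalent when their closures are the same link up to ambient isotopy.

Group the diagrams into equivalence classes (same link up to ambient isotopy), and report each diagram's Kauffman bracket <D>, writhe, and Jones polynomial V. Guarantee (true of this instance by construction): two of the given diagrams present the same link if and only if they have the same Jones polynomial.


equivalence classes: {D1, D2, D3} | {D4}
D1 (bracket A^-10 - A^-6 + 2A^-2 - 2A^2 + 2A^6 - 2A^10 + A^14; 14 crossings at w = -2): V = x^-5 - 2x^-4 + 2x^-3 - 2x^-2 + 2x^-1 - 1 + x
V(D2) = x^-5 - 2x^-4 + 2x^-3 - 2x^-2 + 2x^-1 - 1 + x  [12 crossings, <D> = A^-10 - A^-6 + 2A^-2 - 2A^2 + 2A^6 - 2A^10 + A^14, w = -2]
V(D3) = x^-5 - 2x^-4 + 2x^-3 - 2x^-2 + 2x^-1 - 1 + x  [14 crossings, <D> = A^-10 - A^-6 + 2A^-2 - 2A^2 + 2A^6 - 2A^10 + A^14, w = -2]
V(D4) = 1  [14 crossings, <D> = A^6, w = +2]
key observation: 2 values of V(x) split the 4 diagrams


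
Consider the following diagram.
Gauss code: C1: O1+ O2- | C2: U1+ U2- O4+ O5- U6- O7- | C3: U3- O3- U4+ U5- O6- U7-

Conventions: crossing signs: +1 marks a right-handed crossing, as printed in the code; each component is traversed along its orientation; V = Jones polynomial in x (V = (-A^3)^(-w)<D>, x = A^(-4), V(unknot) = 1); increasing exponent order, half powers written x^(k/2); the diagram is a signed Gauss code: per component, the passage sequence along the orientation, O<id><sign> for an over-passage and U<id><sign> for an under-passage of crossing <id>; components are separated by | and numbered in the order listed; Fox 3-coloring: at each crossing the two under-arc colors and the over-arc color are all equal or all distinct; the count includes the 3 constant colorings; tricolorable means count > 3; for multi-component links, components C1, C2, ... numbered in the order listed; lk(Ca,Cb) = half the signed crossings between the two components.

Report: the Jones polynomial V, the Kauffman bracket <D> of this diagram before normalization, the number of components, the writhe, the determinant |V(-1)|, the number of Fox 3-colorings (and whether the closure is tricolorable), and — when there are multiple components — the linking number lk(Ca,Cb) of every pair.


V = x^-3 + x^-2 + x^-1 + 1
<D> = -A^-9 - A^-5 - A^-1 - A^3 (w = -3)
3 components over 7 crossings, w = -3
lk(C1,C2): 0
lk(C1,C3) = 0
linking number lk(C2,C3) = -1
9 Fox colorings among 3^8, |V(-1)| = 0: tricolorable
why: span 3 respects span(V) <= c + mu - 1 = 9 for this 3-component diagram


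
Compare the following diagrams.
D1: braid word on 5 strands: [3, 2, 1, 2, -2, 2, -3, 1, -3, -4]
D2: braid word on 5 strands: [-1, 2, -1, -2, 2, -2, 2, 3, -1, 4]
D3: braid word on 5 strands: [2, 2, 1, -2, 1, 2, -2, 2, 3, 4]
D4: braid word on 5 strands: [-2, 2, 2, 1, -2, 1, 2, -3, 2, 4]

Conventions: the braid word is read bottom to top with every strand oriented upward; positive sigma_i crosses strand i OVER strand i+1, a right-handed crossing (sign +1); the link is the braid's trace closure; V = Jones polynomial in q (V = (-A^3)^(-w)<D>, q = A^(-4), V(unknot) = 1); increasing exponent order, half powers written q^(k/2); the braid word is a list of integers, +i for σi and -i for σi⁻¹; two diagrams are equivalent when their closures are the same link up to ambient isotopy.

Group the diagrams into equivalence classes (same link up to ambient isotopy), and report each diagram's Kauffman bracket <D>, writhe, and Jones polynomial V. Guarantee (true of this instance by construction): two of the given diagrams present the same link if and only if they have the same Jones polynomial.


equivalence classes: {D1} | {D2} | {D3, D4}
D1 (bracket -A^-10 + A^-6 + A^2; 10 crossings at w = +2): V = q + q^3 - q^4
V(D2) = -q^-4 + q^-3 + q^-1  [10 crossings, <D> = A^4 + A^12 - A^16, w = 0]
V(D3) = q - q^2 + 2q^3 - q^4 + q^5 - q^6  [10 crossings, <D> = -A^-6 + A^-2 - A^2 + 2A^6 - A^10 + A^14, w = +6]
V(D4) = q - q^2 + 2q^3 - q^4 + q^5 - q^6  [10 crossings, <D> = -A^-12 + A^-8 - A^-4 + 2 - A^4 + A^8, w = +4]
key observation: comparing 4 Jones polynomials yields 3 groups


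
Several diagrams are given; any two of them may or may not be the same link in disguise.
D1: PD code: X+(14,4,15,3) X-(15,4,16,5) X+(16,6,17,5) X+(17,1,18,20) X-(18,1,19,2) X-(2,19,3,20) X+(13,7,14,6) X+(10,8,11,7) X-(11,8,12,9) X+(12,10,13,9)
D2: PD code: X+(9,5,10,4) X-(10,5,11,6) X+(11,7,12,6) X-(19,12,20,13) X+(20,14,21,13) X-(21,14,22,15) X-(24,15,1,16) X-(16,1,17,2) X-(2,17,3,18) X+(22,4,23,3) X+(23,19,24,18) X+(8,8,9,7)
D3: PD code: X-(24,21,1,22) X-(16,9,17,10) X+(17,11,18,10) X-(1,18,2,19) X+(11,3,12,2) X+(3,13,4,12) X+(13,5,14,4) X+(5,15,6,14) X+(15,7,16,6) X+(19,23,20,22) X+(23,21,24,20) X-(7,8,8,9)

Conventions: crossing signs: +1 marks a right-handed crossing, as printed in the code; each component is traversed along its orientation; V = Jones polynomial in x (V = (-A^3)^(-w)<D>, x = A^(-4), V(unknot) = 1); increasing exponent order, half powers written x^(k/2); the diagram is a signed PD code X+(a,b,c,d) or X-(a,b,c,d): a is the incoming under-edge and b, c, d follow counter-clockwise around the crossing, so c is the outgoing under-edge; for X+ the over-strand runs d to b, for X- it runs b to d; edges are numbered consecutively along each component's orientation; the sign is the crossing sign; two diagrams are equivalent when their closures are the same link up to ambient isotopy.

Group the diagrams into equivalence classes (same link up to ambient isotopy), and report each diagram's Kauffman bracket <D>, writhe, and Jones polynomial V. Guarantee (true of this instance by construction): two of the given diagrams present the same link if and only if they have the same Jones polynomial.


classes: {D1} | {D2} | {D3}
V(D1) = 1  [10 crossings, <D> = A^6, w = +2]
V(D2) = -x^-4 + x^-3 + x^-1  [12 crossings, <D> = A^4 + A^12 - A^16, w = 0]
V(D3) = x^2 + x^4 - x^5 + x^6 - x^7  [12 crossings, <D> = -A^-16 + A^-12 - A^-8 + A^-4 + A^4, w = +4]
note: 3 values of V(x) split the 3 diagrams


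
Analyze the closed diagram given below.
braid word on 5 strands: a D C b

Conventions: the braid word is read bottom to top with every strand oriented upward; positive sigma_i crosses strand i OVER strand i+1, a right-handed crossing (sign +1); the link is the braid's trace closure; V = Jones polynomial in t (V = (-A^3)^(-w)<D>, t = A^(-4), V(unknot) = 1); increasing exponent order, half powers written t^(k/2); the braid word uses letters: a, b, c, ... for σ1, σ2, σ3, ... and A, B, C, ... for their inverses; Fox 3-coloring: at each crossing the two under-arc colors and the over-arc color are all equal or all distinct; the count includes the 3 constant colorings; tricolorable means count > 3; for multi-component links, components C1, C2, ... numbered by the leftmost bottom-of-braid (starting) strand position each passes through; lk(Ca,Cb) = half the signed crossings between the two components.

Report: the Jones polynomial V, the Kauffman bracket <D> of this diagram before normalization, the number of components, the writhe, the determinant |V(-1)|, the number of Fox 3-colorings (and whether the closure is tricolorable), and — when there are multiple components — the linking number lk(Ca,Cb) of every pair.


Jones polynomial: V(t) = 1
<D> = 1; writhe 0
components 1, writhe 0 (4 crossings)
3-colorings: 3 of 3^4, det 1 — not tricolorable
note: |V(-1)| = 1: so not tricolorable, since 3 does not divide 1


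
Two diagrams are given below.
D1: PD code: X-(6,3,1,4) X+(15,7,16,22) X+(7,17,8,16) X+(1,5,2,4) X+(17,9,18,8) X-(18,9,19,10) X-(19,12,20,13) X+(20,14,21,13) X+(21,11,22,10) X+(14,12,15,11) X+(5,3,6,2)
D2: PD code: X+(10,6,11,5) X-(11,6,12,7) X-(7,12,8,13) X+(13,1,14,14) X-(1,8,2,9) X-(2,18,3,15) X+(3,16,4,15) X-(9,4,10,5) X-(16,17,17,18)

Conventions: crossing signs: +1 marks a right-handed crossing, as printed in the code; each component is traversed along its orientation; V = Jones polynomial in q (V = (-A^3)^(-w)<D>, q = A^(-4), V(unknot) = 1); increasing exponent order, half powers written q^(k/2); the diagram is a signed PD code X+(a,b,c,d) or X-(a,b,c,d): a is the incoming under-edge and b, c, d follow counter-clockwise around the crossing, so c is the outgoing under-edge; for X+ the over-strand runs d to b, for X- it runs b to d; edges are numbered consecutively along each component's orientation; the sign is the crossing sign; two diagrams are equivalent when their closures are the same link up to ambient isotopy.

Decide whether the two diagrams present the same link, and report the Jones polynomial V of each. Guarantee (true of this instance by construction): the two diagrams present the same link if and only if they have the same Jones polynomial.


equivalent: no
V(D1) = -q^(1/2) - q^(3/2) - q^(5/2) + q^(9/2)  (w +5, c 11, <D> = -A^-3 + A^5 + A^9 + A^13)
D2 (bracket A^-7 + A^-3 + A - A^9; 9 crossings at w = -3): V = q^(-9/2) - q^(-5/2) - q^(-3/2) - q^(-1/2)
why: 2 values of V(q) split the 2 diagrams


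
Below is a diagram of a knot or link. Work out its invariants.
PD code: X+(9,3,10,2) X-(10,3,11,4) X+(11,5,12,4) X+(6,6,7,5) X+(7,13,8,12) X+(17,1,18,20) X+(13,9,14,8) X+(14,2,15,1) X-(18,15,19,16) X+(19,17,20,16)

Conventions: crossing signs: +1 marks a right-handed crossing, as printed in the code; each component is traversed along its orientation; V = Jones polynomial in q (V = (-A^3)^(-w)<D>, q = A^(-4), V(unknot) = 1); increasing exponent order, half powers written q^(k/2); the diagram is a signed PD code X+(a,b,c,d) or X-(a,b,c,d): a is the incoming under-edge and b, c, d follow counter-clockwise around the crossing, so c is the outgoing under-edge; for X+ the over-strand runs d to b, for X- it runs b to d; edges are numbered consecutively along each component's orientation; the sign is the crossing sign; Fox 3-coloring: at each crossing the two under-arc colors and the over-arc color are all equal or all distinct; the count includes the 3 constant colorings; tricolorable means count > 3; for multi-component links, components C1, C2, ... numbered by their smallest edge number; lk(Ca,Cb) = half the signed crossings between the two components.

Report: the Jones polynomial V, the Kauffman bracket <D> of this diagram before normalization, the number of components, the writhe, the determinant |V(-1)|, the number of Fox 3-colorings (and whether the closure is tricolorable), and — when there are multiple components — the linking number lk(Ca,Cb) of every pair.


V(q) = q + q^3 - q^4
bracket: -A^2 + A^6 + A^14, w = +6
1 component, writhe +6, over 10 crossings
det 3, colorings 9 of 3^10 — tricolorable
observation: det 3 = |V(-1)|; divisible by 3, so tricolorable


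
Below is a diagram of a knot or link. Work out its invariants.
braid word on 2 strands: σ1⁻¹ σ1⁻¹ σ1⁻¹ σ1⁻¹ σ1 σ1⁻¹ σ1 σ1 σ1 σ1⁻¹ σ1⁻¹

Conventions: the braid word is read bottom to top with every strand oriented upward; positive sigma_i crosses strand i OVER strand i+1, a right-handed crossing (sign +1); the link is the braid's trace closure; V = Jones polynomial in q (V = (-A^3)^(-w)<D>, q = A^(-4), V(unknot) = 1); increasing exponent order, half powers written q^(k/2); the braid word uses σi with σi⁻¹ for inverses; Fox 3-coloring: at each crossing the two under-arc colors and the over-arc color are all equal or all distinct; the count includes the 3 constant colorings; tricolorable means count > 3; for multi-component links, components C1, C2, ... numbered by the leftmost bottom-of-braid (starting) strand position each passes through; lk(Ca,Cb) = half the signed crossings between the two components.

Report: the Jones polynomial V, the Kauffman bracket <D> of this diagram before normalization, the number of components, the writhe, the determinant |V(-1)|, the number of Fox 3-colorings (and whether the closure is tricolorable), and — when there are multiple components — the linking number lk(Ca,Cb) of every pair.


V = -q^-4 + q^-3 + q^-1
<D> = -A^-5 - A^3 + A^7 (w = -3)
1 component over 11 crossings, w = -3
9 Fox colorings among 3^11, |V(-1)| = 3: tricolorable
why: V spans 3 powers of q: at least 3 crossings in any diagram


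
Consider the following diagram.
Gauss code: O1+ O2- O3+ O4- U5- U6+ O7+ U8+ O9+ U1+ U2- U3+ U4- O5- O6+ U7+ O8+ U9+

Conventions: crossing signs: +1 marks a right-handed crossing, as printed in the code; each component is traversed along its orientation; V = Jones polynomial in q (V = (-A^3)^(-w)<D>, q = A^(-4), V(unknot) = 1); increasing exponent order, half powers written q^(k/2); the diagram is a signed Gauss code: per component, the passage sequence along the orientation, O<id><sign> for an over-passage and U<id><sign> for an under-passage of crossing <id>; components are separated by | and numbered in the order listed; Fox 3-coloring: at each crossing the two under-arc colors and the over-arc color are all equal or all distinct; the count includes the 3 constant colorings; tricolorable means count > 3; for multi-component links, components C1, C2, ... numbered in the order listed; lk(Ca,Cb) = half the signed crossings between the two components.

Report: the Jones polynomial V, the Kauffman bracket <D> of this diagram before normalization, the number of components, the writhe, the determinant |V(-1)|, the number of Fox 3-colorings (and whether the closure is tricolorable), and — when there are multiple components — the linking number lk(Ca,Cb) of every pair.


V(q) = q + q^3 - q^4
bracket: A^-7 - A^-3 - A^5, w = +3
1 component, writhe +3, over 9 crossings
det 3, colorings 9 of 3^9 — tricolorable
observation: det 3 = |V(-1)|; divisible by 3, so tricolorable


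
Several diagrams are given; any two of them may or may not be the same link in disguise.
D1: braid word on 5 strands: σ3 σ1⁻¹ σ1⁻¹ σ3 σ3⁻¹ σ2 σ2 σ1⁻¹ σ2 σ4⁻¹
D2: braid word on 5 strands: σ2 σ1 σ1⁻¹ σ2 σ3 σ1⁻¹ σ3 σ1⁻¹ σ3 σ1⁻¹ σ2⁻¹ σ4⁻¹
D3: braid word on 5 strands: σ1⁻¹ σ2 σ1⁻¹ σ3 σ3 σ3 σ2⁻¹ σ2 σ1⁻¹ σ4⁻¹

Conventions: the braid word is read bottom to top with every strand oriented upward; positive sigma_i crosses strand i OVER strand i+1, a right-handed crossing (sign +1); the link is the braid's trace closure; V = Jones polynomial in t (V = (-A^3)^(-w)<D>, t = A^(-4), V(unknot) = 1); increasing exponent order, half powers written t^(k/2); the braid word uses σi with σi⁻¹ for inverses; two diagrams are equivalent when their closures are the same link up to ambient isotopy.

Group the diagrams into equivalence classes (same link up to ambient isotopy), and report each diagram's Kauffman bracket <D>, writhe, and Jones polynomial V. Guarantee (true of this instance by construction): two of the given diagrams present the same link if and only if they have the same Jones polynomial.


grouping into links: {D1} | {D2, D3}
V(D1) = -t^-3 + 2t^-2 - 2t^-1 + 3 - 2t + 2t^2 - t^3  (w 0, c 10, <D> = -A^-12 + 2A^-8 - 2A^-4 + 3 - 2A^4 + 2A^8 - A^12)
V(D2) = -t^-3 + t^-2 - t^-1 + 3 - t + t^2 - t^3  [12 crossings, <D> = -A^-12 + A^-8 - A^-4 + 3 - A^4 + A^8 - A^12, w = 0]
D3 (bracket -A^-12 + A^-8 - A^-4 + 3 - A^4 + A^8 - A^12; 10 crossings at w = 0): V = -t^-3 + t^-2 - t^-1 + 3 - t + t^2 - t^3
why: V(t) takes 2 values over 3 diagrams, fixing the grouping


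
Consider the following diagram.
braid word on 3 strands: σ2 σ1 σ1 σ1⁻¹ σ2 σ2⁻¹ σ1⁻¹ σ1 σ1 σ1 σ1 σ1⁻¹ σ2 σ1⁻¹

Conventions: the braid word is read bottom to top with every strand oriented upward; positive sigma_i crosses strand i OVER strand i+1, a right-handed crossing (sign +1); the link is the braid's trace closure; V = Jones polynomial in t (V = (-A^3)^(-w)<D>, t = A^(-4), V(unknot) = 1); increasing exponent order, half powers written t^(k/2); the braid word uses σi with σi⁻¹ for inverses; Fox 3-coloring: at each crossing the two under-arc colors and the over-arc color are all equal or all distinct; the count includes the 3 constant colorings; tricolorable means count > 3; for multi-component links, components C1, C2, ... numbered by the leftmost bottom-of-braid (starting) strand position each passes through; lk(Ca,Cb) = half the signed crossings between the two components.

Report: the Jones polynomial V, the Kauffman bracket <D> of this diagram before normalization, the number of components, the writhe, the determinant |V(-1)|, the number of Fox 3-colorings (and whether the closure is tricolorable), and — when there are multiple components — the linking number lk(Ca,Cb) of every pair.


Jones polynomial: V(t) = t - t^2 + 2t^3 - t^4 + t^5 - t^6
<D> = -A^-12 + A^-8 - A^-4 + 2 - A^4 + A^8; writhe +4
components 1, writhe +4 (14 crossings)
3-colorings: 3 of 3^14, det 7 — not tricolorable
note: the span of V is 5, forcing >= 5 crossings in any diagram


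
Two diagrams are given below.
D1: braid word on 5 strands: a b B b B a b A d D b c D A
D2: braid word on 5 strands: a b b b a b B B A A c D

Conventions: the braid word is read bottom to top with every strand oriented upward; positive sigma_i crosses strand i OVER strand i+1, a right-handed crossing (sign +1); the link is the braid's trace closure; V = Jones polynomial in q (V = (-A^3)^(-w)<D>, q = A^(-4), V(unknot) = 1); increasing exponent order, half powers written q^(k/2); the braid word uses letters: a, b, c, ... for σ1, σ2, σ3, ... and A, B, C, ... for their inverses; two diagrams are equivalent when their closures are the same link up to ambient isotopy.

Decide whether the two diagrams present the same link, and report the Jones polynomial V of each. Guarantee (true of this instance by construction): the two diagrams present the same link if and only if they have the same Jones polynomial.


same link: no
V(D1) = 1  [14 crossings, <D> = A^6, w = +2]
V(D2) = q + q^3 - q^4  (w +2, c 12, <D> = -A^-10 + A^-6 + A^2)
note: 2 classes among 2 diagrams; unequal V(q) rules out equality


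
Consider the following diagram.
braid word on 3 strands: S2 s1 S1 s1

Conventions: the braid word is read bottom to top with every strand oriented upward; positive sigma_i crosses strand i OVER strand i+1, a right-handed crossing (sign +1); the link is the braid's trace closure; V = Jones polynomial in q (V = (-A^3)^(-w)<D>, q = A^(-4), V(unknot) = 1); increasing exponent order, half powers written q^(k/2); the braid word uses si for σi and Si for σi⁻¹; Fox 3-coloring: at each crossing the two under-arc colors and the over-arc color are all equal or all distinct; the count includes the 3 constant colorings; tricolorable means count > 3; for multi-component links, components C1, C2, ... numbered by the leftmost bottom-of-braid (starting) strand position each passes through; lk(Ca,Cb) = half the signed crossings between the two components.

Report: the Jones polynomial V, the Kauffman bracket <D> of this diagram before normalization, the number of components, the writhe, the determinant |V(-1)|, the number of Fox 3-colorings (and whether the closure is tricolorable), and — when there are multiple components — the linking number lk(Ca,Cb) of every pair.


Jones polynomial: V(q) = 1
<D> = 1; writhe 0
components 1, writhe 0 (4 crossings)
3-colorings: 3 of 3^4, det 1 — not tricolorable
note: the word shrinks to σ2⁻¹ σ1 after cancelling


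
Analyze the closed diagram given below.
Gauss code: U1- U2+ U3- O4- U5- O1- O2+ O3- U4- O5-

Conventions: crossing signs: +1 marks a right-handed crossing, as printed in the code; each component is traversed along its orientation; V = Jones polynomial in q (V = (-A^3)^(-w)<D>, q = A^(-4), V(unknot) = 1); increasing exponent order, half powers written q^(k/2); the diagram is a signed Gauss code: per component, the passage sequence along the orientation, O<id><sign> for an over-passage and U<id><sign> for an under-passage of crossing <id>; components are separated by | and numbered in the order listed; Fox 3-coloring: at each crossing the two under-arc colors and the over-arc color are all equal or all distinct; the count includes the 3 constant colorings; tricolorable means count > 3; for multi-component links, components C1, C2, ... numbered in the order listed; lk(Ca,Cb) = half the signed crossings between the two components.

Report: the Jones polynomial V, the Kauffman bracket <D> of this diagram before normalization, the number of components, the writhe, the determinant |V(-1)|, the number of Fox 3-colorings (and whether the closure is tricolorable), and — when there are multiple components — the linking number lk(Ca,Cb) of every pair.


V(q) = -q^-4 + q^-3 + q^-1
bracket: -A^-5 - A^3 + A^7, w = -3
1 component, writhe -3, over 5 crossings
det 3, colorings 9 of 3^5 — tricolorable
observation: V spans 3 powers of q: at least 3 crossings in any diagram


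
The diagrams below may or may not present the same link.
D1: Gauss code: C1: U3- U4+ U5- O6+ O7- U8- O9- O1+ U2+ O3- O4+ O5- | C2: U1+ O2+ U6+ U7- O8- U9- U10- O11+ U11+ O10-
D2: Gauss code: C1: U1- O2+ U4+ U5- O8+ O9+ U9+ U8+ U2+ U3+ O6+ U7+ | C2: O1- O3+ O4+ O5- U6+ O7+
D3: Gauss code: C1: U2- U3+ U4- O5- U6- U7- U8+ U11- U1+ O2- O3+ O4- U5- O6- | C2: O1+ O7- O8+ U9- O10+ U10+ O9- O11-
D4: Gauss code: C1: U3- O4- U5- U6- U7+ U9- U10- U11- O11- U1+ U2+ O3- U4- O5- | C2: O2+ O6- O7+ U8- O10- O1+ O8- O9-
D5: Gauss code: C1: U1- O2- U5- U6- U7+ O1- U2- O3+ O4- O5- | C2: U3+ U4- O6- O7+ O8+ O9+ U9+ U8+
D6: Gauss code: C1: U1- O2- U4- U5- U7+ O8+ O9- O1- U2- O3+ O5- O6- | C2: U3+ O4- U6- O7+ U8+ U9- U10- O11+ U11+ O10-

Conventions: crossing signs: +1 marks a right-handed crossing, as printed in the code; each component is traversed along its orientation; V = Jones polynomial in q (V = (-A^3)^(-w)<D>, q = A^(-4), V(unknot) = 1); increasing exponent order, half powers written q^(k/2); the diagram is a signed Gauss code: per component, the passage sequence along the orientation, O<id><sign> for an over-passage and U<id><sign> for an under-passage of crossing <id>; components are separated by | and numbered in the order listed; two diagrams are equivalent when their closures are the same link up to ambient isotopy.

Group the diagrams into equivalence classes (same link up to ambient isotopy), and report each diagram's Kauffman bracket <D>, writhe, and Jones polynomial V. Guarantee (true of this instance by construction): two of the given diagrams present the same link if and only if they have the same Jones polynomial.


equivalence classes: {D1} | {D2} | {D3, D4, D5, D6}
D1 (bracket A^-5 + A^-1; 11 crossings at w = -1): V = -q^(-1/2) - q^(1/2)
V(D2) = -q^(1/2) - q^(5/2)  (w +5, c 9, <D> = A^5 + A^13)
V(D3) = q^(-9/2) - q^(-5/2) - q^(-3/2) - q^(-1/2)  [11 crossings, <D> = A^-7 + A^-3 + A - A^9, w = -3]
V(D4) = q^(-9/2) - q^(-5/2) - q^(-3/2) - q^(-1/2)  [11 crossings, <D> = A^-13 + A^-9 + A^-5 - A^3, w = -5]
D5 (bracket A^-1 + A^3 + A^7 - A^15; 9 crossings at w = -1): V = q^(-9/2) - q^(-5/2) - q^(-3/2) - q^(-1/2)
V(D6) = q^(-9/2) - q^(-5/2) - q^(-3/2) - q^(-1/2)  [11 crossings, <D> = A^-7 + A^-3 + A - A^9, w = -3]
key observation: 3 classes among 6 diagrams; unequal V(q) rules out equality


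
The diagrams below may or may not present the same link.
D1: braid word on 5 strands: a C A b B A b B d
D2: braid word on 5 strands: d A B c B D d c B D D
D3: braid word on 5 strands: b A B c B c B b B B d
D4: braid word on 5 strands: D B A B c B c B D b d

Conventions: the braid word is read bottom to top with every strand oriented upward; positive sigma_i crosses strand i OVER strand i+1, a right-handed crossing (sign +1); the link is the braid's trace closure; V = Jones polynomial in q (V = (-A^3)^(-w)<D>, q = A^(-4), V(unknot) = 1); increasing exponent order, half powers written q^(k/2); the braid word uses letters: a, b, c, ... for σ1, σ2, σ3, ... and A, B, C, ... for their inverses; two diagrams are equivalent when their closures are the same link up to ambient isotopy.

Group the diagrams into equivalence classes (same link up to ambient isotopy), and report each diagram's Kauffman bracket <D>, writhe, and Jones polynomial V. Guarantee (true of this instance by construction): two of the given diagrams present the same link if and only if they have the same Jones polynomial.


classes: {D1} | {D2, D3, D4}
V(D1) = -q^(-1/2) - q^(1/2)  [9 crossings, <D> = A^-5 + A^-1, w = -1]
D2 (bracket A^-15 - A^-11 + 2A^-7 - A^-3 + 2A - A^5; 11 crossings at w = -3): V = q^(-7/2) - 2q^(-5/2) + q^(-3/2) - 2q^(-1/2) + q^(1/2) - q^(3/2)
V(D3) = q^(-7/2) - 2q^(-5/2) + q^(-3/2) - 2q^(-1/2) + q^(1/2) - q^(3/2)  [11 crossings, <D> = A^-9 - A^-5 + 2A^-1 - A^3 + 2A^7 - A^11, w = -1]
V(D4) = q^(-7/2) - 2q^(-5/2) + q^(-3/2) - 2q^(-1/2) + q^(1/2) - q^(3/2)  (w -3, c 11, <D> = A^-15 - A^-11 + 2A^-7 - A^-3 + 2A - A^5)
note: V(q) takes 2 values over 4 diagrams, fixing the grouping


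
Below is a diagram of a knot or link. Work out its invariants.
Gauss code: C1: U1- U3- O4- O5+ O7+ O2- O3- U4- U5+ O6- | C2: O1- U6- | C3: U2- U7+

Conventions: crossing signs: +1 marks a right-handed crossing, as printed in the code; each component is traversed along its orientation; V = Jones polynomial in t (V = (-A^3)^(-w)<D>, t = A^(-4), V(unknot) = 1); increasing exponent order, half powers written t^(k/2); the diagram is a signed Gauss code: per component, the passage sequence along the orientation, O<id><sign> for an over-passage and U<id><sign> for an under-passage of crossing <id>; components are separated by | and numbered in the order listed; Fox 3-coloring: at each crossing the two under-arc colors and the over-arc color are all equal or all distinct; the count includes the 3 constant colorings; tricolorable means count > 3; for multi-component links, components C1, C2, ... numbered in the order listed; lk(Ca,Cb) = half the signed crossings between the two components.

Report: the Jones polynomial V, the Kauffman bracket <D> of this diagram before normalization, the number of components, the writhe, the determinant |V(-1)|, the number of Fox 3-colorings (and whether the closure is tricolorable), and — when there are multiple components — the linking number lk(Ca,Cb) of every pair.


V = t^-3 + t^-2 + t^-1 + 1
<D> = -A^-9 - A^-5 - A^-1 - A^3 (w = -3)
3 components over 7 crossings, w = -3
lk(C1,C2): -1
lk(C1,C3) = 0
linking number lk(C2,C3) = 0
9 Fox colorings among 3^7, |V(-1)| = 0: tricolorable
why: the 3 component pairs carry total linking -1


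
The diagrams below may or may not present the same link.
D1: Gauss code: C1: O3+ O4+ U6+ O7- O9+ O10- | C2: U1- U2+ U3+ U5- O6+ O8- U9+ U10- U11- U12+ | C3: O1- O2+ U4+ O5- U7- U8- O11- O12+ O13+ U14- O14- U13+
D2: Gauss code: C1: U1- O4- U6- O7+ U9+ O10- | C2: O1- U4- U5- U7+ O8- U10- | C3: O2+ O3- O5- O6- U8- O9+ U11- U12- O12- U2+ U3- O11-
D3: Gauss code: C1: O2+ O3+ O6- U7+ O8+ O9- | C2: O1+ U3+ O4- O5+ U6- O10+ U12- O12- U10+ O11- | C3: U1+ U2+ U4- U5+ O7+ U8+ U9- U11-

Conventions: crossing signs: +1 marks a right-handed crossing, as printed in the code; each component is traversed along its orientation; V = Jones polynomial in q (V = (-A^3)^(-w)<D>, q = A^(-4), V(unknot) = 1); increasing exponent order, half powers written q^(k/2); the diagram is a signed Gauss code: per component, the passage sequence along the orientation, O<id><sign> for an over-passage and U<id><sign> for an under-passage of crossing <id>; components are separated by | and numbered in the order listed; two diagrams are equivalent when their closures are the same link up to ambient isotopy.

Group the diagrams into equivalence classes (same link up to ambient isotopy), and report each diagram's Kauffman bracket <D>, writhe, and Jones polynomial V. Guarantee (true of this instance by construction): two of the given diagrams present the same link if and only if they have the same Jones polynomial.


classes: {D1} | {D2} | {D3}
V(D1) = q^-2 + 2 + q^2  [14 crossings, <D> = A^-8 + 2 + A^8, w = 0]
V(D2) = q^-5 + 2q^-3 + q^-1  (w -6, c 12, <D> = A^-14 + 2A^-6 + A^2)
D3 (bracket A^-6 + A^-2 + A^2 + A^6; 12 crossings at w = +2): V = 1 + q + q^2 + q^3
note: 3 values of V(q) split the 3 diagrams


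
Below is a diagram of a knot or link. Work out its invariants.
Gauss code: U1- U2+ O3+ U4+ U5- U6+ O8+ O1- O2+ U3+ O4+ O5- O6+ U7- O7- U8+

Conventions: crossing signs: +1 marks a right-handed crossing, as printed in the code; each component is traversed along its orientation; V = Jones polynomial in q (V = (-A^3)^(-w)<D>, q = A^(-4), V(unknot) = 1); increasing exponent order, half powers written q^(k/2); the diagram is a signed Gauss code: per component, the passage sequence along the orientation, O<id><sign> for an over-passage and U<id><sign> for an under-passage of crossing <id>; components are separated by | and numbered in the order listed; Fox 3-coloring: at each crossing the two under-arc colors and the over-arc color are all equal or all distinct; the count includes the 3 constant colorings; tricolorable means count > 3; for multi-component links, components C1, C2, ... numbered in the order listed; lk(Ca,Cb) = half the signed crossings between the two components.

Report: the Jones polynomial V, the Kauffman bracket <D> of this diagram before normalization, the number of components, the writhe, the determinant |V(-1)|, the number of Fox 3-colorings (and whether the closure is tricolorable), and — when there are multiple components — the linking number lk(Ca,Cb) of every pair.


V = q + q^3 - q^4
<D> = -A^-10 + A^-6 + A^2 (w = +2)
1 component over 8 crossings, w = +2
9 Fox colorings among 3^8, |V(-1)| = 3: tricolorable
why: the span of V is 3, forcing >= 3 crossings in any diagram


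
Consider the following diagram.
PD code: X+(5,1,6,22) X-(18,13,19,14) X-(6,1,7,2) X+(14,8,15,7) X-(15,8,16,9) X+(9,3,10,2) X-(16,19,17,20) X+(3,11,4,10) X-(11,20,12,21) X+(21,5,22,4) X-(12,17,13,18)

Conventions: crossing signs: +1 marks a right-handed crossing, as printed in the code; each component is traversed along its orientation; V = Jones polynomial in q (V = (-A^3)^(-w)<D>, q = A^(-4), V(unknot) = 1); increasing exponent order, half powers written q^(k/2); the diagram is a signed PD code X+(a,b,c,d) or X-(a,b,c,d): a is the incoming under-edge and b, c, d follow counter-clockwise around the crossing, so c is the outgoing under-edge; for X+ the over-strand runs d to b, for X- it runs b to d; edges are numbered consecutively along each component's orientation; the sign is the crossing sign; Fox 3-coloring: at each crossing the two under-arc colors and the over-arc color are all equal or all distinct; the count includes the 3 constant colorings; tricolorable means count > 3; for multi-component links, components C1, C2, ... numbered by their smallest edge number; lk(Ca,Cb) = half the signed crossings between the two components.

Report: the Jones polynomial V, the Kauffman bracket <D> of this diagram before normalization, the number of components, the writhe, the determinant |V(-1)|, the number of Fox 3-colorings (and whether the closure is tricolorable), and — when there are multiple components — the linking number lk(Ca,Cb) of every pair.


Jones polynomial: V(q) = -q^-3 + q^-2 - q^-1 + 3 - q + q^2 - q^3
<D> = A^-15 - A^-11 + A^-7 - 3A^-3 + A - A^5 + A^9; writhe -1
components 1, writhe -1 (11 crossings)
3-colorings: 27 of 3^11, det 9 — tricolorable
note: w = -1 (over 11 crossings) is diagram-only; (-A^3)^(1) removes it from V


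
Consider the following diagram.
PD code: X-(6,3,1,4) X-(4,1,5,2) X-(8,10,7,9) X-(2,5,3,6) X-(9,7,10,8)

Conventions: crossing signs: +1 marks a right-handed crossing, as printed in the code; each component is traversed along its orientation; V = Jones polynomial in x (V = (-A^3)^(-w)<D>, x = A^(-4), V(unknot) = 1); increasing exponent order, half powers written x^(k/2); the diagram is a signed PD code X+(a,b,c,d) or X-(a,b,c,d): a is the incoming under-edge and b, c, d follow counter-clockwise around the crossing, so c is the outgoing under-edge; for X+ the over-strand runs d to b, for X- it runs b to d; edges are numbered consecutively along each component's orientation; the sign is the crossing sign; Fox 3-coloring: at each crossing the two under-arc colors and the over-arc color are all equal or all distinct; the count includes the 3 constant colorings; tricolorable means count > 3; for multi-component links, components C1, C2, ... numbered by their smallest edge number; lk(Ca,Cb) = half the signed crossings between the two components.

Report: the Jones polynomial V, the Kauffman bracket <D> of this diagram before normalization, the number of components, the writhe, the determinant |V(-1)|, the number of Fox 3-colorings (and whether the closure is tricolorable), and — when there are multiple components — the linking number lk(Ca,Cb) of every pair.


Jones polynomial: V(x) = -x^-7 + x^-4 + 2x^-3 + x^-2 + x^-1
<D> = -A^-11 - A^-7 - 2A^-3 - A + A^13; writhe -5
components 3, writhe -5 (5 crossings)
linking number lk(C1,C2) = 0
lk(C1,C3): 0
lk(C2,C3) = -1
3-colorings: 27 of 3^5, det 0 — tricolorable
note: w = -5 shifts under R1 moves; the (-A^3)^(5) factor cancels that in V


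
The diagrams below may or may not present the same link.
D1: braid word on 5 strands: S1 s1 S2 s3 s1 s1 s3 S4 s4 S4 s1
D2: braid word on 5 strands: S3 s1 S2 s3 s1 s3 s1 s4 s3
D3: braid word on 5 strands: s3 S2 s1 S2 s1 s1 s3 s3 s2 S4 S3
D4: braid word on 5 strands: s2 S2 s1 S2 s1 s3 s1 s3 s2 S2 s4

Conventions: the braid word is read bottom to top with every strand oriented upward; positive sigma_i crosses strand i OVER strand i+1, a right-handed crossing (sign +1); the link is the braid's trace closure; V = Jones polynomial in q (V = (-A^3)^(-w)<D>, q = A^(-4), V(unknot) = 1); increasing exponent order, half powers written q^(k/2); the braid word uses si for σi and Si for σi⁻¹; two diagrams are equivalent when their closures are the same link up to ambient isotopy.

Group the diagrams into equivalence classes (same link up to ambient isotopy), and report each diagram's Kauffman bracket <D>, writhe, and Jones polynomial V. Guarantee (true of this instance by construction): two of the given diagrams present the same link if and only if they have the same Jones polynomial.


equivalence classes: {D1, D2, D3, D4}
D1 (bracket -A^-17 + A^-13 - A^-9 + 2A^-5 + A^3; 11 crossings at w = +3): V = -q^(3/2) - 2q^(7/2) + q^(9/2) - q^(11/2) + q^(13/2)
V(D2) = -q^(3/2) - 2q^(7/2) + q^(9/2) - q^(11/2) + q^(13/2)  [9 crossings, <D> = -A^-11 + A^-7 - A^-3 + 2A + A^9, w = +5]
D3 (bracket -A^-17 + A^-13 - A^-9 + 2A^-5 + A^3; 11 crossings at w = +3): V = -q^(3/2) - 2q^(7/2) + q^(9/2) - q^(11/2) + q^(13/2)
V(D4) = -q^(3/2) - 2q^(7/2) + q^(9/2) - q^(11/2) + q^(13/2)  (w +5, c 11, <D> = -A^-11 + A^-7 - A^-3 + 2A + A^9)
key observation: all 4 diagrams share one V(q), hence one class


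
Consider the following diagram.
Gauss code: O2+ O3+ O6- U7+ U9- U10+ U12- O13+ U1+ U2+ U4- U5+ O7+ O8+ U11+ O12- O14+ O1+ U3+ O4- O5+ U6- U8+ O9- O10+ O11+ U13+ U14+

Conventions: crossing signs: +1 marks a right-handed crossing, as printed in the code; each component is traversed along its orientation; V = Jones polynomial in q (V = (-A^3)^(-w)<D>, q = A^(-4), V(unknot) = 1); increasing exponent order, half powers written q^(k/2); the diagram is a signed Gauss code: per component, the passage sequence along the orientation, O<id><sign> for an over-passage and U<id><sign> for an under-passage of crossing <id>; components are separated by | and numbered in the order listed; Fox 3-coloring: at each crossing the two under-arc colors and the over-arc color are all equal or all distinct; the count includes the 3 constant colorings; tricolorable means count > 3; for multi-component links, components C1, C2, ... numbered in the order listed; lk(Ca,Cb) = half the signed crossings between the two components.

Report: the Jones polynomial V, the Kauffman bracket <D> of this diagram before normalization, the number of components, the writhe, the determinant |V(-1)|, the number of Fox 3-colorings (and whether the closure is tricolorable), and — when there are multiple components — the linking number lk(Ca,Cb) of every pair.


V = q^2 + 2q^4 - 2q^5 + q^6 - 2q^7 + q^8
<D> = A^-14 - 2A^-10 + A^-6 - 2A^-2 + 2A^2 + A^10 (w = +6)
1 component over 14 crossings, w = +6
27 Fox colorings among 3^14, |V(-1)| = 9: tricolorable
why: det 9 = |V(-1)|; divisible by 3, so tricolorable


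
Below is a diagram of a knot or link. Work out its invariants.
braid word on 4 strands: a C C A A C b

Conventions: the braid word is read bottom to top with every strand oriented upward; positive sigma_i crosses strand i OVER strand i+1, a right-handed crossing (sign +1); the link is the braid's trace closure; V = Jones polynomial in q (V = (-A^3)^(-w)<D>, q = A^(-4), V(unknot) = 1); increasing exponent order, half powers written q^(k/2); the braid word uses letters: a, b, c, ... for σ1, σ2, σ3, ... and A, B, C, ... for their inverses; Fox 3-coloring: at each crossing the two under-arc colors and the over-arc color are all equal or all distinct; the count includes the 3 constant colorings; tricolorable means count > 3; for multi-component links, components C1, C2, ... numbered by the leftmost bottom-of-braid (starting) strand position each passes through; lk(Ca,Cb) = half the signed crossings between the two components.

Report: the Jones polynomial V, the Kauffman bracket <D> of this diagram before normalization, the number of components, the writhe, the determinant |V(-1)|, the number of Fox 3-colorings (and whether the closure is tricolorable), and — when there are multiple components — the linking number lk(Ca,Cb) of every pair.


V(q) = -q^-4 + q^-3 + q^-1
bracket: -A^-5 - A^3 + A^7, w = -3
1 component, writhe -3, over 7 crossings
det 3, colorings 9 of 3^7 — tricolorable
observation: det 3 = |V(-1)|; divisible by 3, so tricolorable
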